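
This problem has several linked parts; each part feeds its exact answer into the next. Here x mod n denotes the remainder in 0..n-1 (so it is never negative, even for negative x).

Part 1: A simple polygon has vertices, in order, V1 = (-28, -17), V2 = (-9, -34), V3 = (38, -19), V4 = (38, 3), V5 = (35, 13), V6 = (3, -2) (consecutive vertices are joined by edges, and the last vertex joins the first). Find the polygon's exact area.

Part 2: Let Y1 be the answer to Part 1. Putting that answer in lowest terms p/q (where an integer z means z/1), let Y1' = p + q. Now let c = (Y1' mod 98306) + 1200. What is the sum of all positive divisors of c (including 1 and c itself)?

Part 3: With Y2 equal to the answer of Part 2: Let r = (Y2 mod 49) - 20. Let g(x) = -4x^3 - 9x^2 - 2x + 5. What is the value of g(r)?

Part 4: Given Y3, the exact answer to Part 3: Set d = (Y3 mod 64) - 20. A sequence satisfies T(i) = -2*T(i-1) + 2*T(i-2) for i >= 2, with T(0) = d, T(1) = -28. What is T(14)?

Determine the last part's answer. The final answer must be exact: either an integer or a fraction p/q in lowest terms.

Part 1: cross terms: (-28*-34 - -9*-17)=799, (-9*-19 - 38*-34)=1463, (38*3 - 38*-19)=836, (38*13 - 35*3)=389, (35*-2 - 3*13)=-109, (3*-17 - -28*-2)=-107; twice the area = |3271| = 3271; area = 3271/2; answer 3271/2
Part 2: Y1 = 3271/2; threaded value p + q = 3273; c = 4473; 4473 = 3^2 * 7 * 71; sigma = (1 + 3 + 9) * (1 + 7) * (1 + 71) = 13 * 8 * 72 = 7488; answer 7488
Part 3: Y2 = 7488; r = 20; -4*(20)^3 - 9*(20)^2 - 2*(20)^1 + 5 = (-32000) + (-3600) + (-40) + (5) = -35635; answer -35635
Part 4: Y3 = -35635; d = -7; T(2) = -2*(-28) + 2*(-7) = 42; iterating: T(2)=42, T(3)=-140, T(4)=364, T(5)=-1008, T(6)=2744, T(7)=-7504, T(8)=20496, T(9)=-56000, T(10)=152992, T(11)=-417984, T(12)=1141952, T(13)=-3119872, T(14)=8523648; answer 8523648

8523648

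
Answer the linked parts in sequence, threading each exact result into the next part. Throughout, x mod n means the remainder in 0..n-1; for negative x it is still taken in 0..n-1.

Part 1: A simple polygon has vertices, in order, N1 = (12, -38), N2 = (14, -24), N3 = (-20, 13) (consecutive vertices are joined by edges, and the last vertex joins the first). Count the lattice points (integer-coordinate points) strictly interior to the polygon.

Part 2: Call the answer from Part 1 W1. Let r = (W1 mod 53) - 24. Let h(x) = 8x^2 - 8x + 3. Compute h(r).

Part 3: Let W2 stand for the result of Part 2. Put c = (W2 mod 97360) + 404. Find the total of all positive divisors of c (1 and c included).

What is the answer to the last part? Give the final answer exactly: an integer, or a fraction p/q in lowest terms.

Part 1: cross terms: (12*-24 - 14*-38)=244, (14*13 - -20*-24)=-298, (-20*-38 - 12*13)=604; twice the area = |550| = 550; area = 275; boundary points = 2 + 1 + 1 = 4; strictly interior points = area - boundary/2 + 1 = 274; answer 274
Part 2: W1 = 274; r = -15; 8*(-15)^2 - 8*(-15)^1 + 3 = (1800) + (120) + (3) = 1923; answer 1923
Part 3: W2 = 1923; c = 2327; 2327 = 13 * 179; sigma = (1 + 13) * (1 + 179) = 14 * 180 = 2520; answer 2520

2520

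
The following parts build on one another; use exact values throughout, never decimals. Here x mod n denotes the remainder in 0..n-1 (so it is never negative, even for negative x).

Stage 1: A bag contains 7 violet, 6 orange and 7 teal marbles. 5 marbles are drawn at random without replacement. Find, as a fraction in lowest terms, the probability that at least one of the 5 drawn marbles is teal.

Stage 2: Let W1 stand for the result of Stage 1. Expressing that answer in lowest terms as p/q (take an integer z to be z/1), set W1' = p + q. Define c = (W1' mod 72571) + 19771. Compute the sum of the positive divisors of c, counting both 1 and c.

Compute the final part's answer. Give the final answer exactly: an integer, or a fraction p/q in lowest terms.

Stage 1: total draws C(20,5) = 15504; complement C(13,5) = 1287; favorable 15504 - 1287 = 14217; P = 4739/5168; answer 4739/5168
Stage 2: W1 = 4739/5168; threaded value p + q = 9907; c = 29678; 29678 = 2 * 11 * 19 * 71; sigma = (1 + 2) * (1 + 11) * (1 + 19) * (1 + 71) = 3 * 12 * 20 * 72 = 51840; answer 51840

51840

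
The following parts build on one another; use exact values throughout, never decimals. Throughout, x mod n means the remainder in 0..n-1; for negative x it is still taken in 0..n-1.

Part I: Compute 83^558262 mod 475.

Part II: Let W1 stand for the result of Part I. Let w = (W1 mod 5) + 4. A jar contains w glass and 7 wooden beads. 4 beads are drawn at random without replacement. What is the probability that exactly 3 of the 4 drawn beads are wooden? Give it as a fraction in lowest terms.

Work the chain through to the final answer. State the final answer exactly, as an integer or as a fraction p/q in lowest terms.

Part I: squarings mod 475: 83^1=83, 83^2=239, 83^4=121, 83^8=391, 83^16=406, 83^32=11, 83^64=121, 83^128=391, 83^256=406, 83^512=11, 83^1024=121, 83^2048=391, 83^4096=406, 83^8192=11, 83^16384=121, 83^32768=391, 83^65536=406, 83^131072=11, 83^262144=121, 83^524288=391; 83^558262 = 83^2 * 83^4 * 83^16 * 83^32 * 83^128 * 83^1024 * 83^32768 * 83^524288 = 64 (mod 475); answer 64
Part II: W1 = 64; w = 8; total draws C(15,4) = 1365; favorable C(7,3)*C(8,1) = 280; P = 8/39; answer 8/39

8/39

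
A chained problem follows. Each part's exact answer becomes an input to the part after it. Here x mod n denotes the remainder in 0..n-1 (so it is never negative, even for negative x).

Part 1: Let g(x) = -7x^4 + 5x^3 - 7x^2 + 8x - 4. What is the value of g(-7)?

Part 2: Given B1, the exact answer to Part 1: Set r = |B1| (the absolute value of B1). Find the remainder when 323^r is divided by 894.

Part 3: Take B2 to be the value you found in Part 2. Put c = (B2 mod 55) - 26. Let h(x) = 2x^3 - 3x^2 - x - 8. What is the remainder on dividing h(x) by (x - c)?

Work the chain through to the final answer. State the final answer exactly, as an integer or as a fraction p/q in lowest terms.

Part 1: -7*(-7)^4 + 5*(-7)^3 - 7*(-7)^2 + 8*(-7)^1 - 4 = (-16807) + (-1715) + (-343) + (-56) + (-4) = -18925; answer -18925
Part 2: B1 = -18925; r = 18925; squarings mod 894: 323^1=323, 323^2=625, 323^4=841, 323^8=127, 323^16=37, 323^32=475, 323^64=337, 323^128=31, 323^256=67, 323^512=19, 323^1024=361, 323^2048=691, 323^4096=85, 323^8192=73, 323^16384=859; 323^18925 = 323^1 * 323^4 * 323^8 * 323^32 * 323^64 * 323^128 * 323^256 * 323^2048 * 323^16384 = 179 (mod 894); answer 179
Part 3: B2 = 179; c = -12; remainder = value at the root: 2*(-12)^3 - 3*(-12)^2 - 1*(-12)^1 - 8 = (-3456) + (-432) + (12) + (-8) = -3884; answer -3884

-3884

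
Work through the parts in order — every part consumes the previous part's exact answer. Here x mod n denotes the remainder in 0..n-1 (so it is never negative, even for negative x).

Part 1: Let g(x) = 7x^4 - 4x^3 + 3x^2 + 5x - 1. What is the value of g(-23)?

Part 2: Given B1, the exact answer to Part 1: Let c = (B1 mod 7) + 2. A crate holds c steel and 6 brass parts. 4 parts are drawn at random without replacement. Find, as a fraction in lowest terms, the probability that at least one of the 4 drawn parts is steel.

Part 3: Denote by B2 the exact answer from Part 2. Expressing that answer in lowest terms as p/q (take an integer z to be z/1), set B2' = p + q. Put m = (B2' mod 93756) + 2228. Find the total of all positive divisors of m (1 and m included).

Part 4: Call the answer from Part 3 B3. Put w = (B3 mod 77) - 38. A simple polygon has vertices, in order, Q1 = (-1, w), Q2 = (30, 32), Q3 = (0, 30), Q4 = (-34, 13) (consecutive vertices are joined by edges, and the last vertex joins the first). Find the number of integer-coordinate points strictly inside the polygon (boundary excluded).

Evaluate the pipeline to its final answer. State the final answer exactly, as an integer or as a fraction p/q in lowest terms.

1453

Part 1: 7*(-23)^4 - 4*(-23)^3 + 3*(-23)^2 + 5*(-23)^1 - 1 = (1958887) + (48668) + (1587) + (-115) + (-1) = 2009026; answer 2009026
Part 2: B1 = 2009026; c = 7; total draws C(13,4) = 715; complement C(6,4) = 15; favorable 715 - 15 = 700; P = 140/143; answer 140/143
Part 3: B2 = 140/143; threaded value p + q = 283; m = 2511; 2511 = 3^4 * 31; sigma = (1 + 3 + 9 + 27 + 81) * (1 + 31) = 121 * 32 = 3872; answer 3872
Part 4: B3 = 3872; w = -16; cross terms: (-1*32 - 30*-16)=448, (30*30 - 0*32)=900, (0*13 - -34*30)=1020, (-34*-16 - -1*13)=557; twice the area = |2925| = 2925; area = 2925/2; boundary points = 1 + 2 + 17 + 1 = 21; strictly interior points = area - boundary/2 + 1 = 1453; answer 1453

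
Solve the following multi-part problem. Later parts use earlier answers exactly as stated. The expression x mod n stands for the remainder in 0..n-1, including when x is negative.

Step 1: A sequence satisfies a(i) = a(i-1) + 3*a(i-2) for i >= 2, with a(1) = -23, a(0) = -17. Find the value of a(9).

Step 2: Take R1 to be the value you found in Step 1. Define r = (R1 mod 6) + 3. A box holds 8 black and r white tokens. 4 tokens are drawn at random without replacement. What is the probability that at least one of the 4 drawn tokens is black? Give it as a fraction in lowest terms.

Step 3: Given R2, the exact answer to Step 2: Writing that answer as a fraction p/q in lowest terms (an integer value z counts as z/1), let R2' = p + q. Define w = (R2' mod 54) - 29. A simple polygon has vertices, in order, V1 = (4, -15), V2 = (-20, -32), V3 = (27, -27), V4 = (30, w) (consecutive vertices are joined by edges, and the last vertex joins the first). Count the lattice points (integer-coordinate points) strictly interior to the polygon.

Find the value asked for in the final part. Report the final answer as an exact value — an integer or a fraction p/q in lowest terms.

528

Step 1: a(2) = 1*(-23) + 3*(-17) = -74; iterating: a(2)=-74, a(3)=-143, a(4)=-365, a(5)=-794, a(6)=-1889, a(7)=-4271, a(8)=-9938, a(9)=-22751; answer -22751
Step 2: R1 = -22751; r = 4; total draws C(12,4) = 495; complement C(4,4) = 1; favorable 495 - 1 = 494; P = 494/495; answer 494/495
Step 3: R2 = 494/495; threaded value p + q = 989; w = -12; cross terms: (4*-32 - -20*-15)=-428, (-20*-27 - 27*-32)=1404, (27*-12 - 30*-27)=486, (30*-15 - 4*-12)=-402; twice the area = |1060| = 1060; area = 530; boundary points = 1 + 1 + 3 + 1 = 6; strictly interior points = area - boundary/2 + 1 = 528; answer 528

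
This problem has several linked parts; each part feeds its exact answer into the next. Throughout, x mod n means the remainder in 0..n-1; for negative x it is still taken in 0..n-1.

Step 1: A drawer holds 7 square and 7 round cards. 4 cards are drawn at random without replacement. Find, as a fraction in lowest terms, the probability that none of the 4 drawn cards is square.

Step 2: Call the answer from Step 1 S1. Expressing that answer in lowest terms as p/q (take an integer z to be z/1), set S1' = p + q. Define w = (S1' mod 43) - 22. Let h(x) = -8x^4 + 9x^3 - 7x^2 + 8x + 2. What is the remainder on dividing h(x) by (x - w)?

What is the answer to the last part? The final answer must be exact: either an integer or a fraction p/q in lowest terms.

-976

Step 1: total draws C(14,4) = 1001; favorable C(7,4) = 35; P = 5/143; answer 5/143
Step 2: S1 = 5/143; threaded value p + q = 148; w = -3; remainder = value at the root: -8*(-3)^4 + 9*(-3)^3 - 7*(-3)^2 + 8*(-3)^1 + 2 = (-648) + (-243) + (-63) + (-24) + (2) = -976; answer -976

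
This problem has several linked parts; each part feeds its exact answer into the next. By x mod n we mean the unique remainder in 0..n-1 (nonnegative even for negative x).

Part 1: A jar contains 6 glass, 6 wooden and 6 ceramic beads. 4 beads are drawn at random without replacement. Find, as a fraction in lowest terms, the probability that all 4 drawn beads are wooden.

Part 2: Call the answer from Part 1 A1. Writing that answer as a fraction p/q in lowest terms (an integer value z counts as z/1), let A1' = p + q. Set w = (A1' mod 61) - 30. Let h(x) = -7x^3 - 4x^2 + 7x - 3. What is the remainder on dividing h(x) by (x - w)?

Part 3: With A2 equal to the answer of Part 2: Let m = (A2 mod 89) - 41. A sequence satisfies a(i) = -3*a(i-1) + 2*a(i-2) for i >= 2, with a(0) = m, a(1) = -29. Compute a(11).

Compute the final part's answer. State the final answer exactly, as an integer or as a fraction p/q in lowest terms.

-12049399

Part 1: total draws C(18,4) = 3060; favorable C(6,4) = 15; P = 1/204; answer 1/204
Part 2: A1 = 1/204; threaded value p + q = 205; w = -8; remainder = value at the root: -7*(-8)^3 - 4*(-8)^2 + 7*(-8)^1 - 3 = (3584) + (-256) + (-56) + (-3) = 3269; answer 3269
Part 3: A2 = 3269; m = 24; a(2) = -3*(-29) + 2*(24) = 135; iterating: a(2)=135, a(3)=-463, a(4)=1659, a(5)=-5903, a(6)=21027, a(7)=-74887, a(8)=266715, a(9)=-949919, a(10)=3383187, a(11)=-12049399; answer -12049399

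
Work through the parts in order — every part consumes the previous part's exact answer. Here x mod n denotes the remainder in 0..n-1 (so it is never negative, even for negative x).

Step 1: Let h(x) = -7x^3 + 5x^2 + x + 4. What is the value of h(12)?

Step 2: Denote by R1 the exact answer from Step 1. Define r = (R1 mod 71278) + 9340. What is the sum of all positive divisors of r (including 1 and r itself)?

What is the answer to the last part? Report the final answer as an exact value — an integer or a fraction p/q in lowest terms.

169344

Step 1: -7*(12)^3 + 5*(12)^2 + 1*(12)^1 + 4 = (-12096) + (720) + (12) + (4) = -11360; answer -11360
Step 2: R1 = -11360; r = 69258; 69258 = 2 * 3 * 7 * 17 * 97; sigma = (1 + 2) * (1 + 3) * (1 + 7) * (1 + 17) * (1 + 97) = 3 * 4 * 8 * 18 * 98 = 169344; answer 169344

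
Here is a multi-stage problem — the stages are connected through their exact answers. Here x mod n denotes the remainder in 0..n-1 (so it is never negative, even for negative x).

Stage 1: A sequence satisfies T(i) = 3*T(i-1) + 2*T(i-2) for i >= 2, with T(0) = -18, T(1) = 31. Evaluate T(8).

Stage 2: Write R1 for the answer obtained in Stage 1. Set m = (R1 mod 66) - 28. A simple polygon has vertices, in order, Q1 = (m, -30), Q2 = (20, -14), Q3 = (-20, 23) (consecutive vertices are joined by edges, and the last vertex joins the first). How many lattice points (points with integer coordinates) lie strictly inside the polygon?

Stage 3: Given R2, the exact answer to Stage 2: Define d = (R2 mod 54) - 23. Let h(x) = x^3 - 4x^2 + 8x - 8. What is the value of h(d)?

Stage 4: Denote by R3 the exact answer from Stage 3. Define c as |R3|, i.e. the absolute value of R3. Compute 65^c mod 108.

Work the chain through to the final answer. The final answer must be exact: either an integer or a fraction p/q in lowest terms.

Stage 1: T(2) = 3*(31) + 2*(-18) = 57; iterating: T(2)=57, T(3)=233, T(4)=813, T(5)=2905, T(6)=10341, T(7)=36833, T(8)=131181; answer 131181
Stage 2: R1 = 131181; m = 11; cross terms: (11*-14 - 20*-30)=446, (20*23 - -20*-14)=180, (-20*-30 - 11*23)=347; twice the area = |973| = 973; area = 973/2; boundary points = 1 + 1 + 1 = 3; strictly interior points = area - boundary/2 + 1 = 486; answer 486
Stage 3: R2 = 486; d = -23; 1*(-23)^3 - 4*(-23)^2 + 8*(-23)^1 - 8 = (-12167) + (-2116) + (-184) + (-8) = -14475; answer -14475
Stage 4: R3 = -14475; c = 14475; squarings mod 108: 65^1=65, 65^2=13, 65^4=61, 65^8=49, 65^16=25, 65^32=85, 65^64=97, 65^128=13, 65^256=61, 65^512=49, 65^1024=25, 65^2048=85, 65^4096=97, 65^8192=13; 65^14475 = 65^1 * 65^2 * 65^8 * 65^128 * 65^2048 * 65^4096 * 65^8192 = 89 (mod 108); answer 89

89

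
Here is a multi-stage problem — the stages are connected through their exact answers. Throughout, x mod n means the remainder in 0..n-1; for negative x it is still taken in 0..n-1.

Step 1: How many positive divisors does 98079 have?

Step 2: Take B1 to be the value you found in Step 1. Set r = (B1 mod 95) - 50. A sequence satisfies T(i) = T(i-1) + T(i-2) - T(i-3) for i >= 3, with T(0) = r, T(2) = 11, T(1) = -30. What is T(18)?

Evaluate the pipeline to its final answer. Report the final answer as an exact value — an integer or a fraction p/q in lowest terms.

467

Step 1: 98079 = 3 * 32693; number of divisors = (1+1) * (1+1) = 4; answer 4
Step 2: B1 = 4; r = -46; T(3) = 1*(11) + 1*(-30) - 1*(-46) = 27; iterating: T(3)=27, T(4)=68, T(5)=84, T(6)=125, T(7)=141, T(8)=182, T(9)=198, T(10)=239, T(11)=255, T(12)=296, T(13)=312, T(14)=353, T(15)=369, T(16)=410, T(17)=426, T(18)=467; answer 467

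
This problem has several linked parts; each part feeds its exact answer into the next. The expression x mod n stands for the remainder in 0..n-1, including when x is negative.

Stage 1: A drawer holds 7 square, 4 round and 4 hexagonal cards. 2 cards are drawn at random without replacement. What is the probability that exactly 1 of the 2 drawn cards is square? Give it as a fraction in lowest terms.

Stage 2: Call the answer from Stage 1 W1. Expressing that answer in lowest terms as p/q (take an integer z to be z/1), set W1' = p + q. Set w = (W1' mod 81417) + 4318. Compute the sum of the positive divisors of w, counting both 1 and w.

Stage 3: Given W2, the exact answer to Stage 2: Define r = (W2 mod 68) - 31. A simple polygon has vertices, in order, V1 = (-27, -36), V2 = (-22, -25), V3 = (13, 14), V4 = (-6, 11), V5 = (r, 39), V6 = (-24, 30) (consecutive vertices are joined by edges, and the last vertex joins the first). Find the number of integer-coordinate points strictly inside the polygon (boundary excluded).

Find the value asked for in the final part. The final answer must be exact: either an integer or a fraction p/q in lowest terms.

1068

Stage 1: total draws C(15,2) = 105; favorable C(7,1)*C(8,1) = 56; P = 8/15; answer 8/15
Stage 2: W1 = 8/15; threaded value p + q = 23; w = 4341; 4341 = 3 * 1447; sigma = (1 + 3) * (1 + 1447) = 4 * 1448 = 5792; answer 5792
Stage 3: W2 = 5792; r = -19; cross terms: (-27*-25 - -22*-36)=-117, (-22*14 - 13*-25)=17, (13*11 - -6*14)=227, (-6*39 - -19*11)=-25, (-19*30 - -24*39)=366, (-24*-36 - -27*30)=1674; twice the area = |2142| = 2142; area = 1071; boundary points = 1 + 1 + 1 + 1 + 1 + 3 = 8; strictly interior points = area - boundary/2 + 1 = 1068; answer 1068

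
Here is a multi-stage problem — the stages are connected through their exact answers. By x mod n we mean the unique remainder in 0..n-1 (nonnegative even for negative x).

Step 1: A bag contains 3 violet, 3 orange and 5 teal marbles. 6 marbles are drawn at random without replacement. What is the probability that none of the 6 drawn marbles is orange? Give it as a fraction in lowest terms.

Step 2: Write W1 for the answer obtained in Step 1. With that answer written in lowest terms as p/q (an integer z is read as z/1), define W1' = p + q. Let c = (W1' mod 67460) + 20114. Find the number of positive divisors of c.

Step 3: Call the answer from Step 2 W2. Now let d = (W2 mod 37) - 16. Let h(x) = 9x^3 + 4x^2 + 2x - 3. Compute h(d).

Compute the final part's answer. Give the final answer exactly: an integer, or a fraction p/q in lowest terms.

Step 1: total draws C(11,6) = 462; favorable C(8,6) = 28; P = 2/33; answer 2/33
Step 2: W1 = 2/33; threaded value p + q = 35; c = 20149; 20149 is prime, so its only divisors are 1 and 20149; count = 2; answer 2
Step 3: W2 = 2; d = -14; 9*(-14)^3 + 4*(-14)^2 + 2*(-14)^1 - 3 = (-24696) + (784) + (-28) + (-3) = -23943; answer -23943

-23943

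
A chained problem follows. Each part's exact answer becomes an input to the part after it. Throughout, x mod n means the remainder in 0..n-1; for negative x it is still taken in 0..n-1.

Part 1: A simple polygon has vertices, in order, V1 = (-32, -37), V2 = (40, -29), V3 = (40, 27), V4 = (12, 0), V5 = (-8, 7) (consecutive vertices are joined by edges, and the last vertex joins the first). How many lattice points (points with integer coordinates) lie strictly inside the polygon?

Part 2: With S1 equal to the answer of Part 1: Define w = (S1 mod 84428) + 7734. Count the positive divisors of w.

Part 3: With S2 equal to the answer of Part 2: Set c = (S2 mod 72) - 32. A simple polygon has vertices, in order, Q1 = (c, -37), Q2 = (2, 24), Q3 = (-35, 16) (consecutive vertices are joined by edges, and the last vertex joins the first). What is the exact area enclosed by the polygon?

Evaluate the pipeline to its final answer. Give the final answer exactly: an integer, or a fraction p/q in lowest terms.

2273/2

Part 1: cross terms: (-32*-29 - 40*-37)=2408, (40*27 - 40*-29)=2240, (40*0 - 12*27)=-324, (12*7 - -8*0)=84, (-8*-37 - -32*7)=520; twice the area = |4928| = 4928; area = 2464; boundary points = 8 + 56 + 1 + 1 + 4 = 70; strictly interior points = area - boundary/2 + 1 = 2430; answer 2430
Part 2: S1 = 2430; w = 10164; 10164 = 2^2 * 3 * 7 * 11^2; number of divisors = (2+1) * (1+1) * (1+1) * (2+1) = 36; answer 36
Part 3: S2 = 36; c = 4; cross terms: (4*24 - 2*-37)=170, (2*16 - -35*24)=872, (-35*-37 - 4*16)=1231; twice the area = |2273| = 2273; area = 2273/2; answer 2273/2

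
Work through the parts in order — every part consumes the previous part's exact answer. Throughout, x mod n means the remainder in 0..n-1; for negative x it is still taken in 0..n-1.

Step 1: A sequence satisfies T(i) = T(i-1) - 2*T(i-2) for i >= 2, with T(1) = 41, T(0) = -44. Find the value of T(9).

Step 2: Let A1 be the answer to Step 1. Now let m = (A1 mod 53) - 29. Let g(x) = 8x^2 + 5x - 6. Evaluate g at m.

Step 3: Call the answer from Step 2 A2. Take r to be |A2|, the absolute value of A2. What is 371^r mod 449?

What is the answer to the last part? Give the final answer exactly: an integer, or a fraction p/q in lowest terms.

Step 1: T(2) = 1*(41) - 2*(-44) = 129; iterating: T(2)=129, T(3)=47, T(4)=-211, T(5)=-305, T(6)=117, T(7)=727, T(8)=493, T(9)=-961; answer -961
Step 2: A1 = -961; m = 17; 8*(17)^2 + 5*(17)^1 - 6 = (2312) + (85) + (-6) = 2391; answer 2391
Step 3: A2 = 2391; r = 2391; squarings mod 449: 371^1=371, 371^2=247, 371^4=394, 371^8=331, 371^16=5, 371^32=25, 371^64=176, 371^128=444, 371^256=25, 371^512=176, 371^1024=444, 371^2048=25; 371^2391 = 371^1 * 371^2 * 371^4 * 371^16 * 371^64 * 371^256 * 371^2048 = 250 (mod 449); answer 250

250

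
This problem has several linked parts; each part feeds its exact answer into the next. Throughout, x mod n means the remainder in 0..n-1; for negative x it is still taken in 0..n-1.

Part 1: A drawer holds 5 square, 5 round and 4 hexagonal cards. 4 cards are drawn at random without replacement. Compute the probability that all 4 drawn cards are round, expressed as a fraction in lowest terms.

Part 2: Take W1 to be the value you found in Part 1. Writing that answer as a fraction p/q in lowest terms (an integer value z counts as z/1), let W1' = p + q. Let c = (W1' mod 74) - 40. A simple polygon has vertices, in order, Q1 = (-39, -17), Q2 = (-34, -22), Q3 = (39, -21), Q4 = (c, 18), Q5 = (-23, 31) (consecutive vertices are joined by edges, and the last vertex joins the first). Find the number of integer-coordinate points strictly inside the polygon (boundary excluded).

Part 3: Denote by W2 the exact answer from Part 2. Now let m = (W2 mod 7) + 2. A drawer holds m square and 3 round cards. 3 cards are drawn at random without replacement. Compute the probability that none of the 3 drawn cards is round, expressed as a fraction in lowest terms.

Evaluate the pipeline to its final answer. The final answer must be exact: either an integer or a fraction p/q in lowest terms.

Part 1: total draws C(14,4) = 1001; favorable C(5,4) = 5; P = 5/1001; answer 5/1001
Part 2: W1 = 5/1001; threaded value p + q = 1006; c = 4; cross terms: (-39*-22 - -34*-17)=280, (-34*-21 - 39*-22)=1572, (39*18 - 4*-21)=786, (4*31 - -23*18)=538, (-23*-17 - -39*31)=1600; twice the area = |4776| = 4776; area = 2388; boundary points = 5 + 1 + 1 + 1 + 16 = 24; strictly interior points = area - boundary/2 + 1 = 2377; answer 2377
Part 3: W2 = 2377; m = 6; total draws C(9,3) = 84; favorable C(6,3) = 20; P = 5/21; answer 5/21

5/21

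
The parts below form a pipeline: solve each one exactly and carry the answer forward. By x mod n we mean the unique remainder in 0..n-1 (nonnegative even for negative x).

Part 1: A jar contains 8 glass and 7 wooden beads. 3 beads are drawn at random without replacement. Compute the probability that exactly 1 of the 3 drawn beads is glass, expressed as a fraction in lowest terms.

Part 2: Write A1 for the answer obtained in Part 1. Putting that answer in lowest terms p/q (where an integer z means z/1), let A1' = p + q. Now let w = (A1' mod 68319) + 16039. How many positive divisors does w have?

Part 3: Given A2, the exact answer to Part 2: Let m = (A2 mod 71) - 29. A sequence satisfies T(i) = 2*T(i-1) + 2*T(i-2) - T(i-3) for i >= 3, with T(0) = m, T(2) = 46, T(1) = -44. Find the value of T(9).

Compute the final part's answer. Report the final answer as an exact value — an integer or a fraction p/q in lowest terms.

Part 1: total draws C(15,3) = 455; favorable C(8,1)*C(7,2) = 168; P = 24/65; answer 24/65
Part 2: A1 = 24/65; threaded value p + q = 89; w = 16128; 16128 = 2^8 * 3^2 * 7; number of divisors = (8+1) * (2+1) * (1+1) = 54; answer 54
Part 3: A2 = 54; m = 25; T(3) = 2*(46) + 2*(-44) - 1*(25) = -21; iterating: T(3)=-21, T(4)=94, T(5)=100, T(6)=409, T(7)=924, T(8)=2566, T(9)=6571; answer 6571

6571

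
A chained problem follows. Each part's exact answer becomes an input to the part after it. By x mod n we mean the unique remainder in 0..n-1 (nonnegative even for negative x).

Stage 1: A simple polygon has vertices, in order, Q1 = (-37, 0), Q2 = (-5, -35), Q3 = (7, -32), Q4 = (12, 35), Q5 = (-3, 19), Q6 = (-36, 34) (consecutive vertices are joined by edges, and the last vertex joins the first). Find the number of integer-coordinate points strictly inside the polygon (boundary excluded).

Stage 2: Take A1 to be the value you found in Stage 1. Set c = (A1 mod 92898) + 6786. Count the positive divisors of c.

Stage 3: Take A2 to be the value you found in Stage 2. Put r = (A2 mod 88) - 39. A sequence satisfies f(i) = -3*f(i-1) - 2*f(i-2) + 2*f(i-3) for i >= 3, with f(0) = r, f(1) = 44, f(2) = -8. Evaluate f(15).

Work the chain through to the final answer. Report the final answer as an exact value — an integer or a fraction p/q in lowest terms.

461894

Stage 1: cross terms: (-37*-35 - -5*0)=1295, (-5*-32 - 7*-35)=405, (7*35 - 12*-32)=629, (12*19 - -3*35)=333, (-3*34 - -36*19)=582, (-36*0 - -37*34)=1258; twice the area = |4502| = 4502; area = 2251; boundary points = 1 + 3 + 1 + 1 + 3 + 1 = 10; strictly interior points = area - boundary/2 + 1 = 2247; answer 2247
Stage 2: A1 = 2247; c = 9033; 9033 = 3 * 3011; number of divisors = (1+1) * (1+1) = 4; answer 4
Stage 3: A2 = 4; r = -35; f(3) = -3*(-8) - 2*(44) + 2*(-35) = -134; iterating: f(3)=-134, f(4)=506, f(5)=-1266, f(6)=2518, f(7)=-4010, f(8)=4462, f(9)=-330, f(10)=-15954, f(11)=57446, f(12)=-141090, f(13)=276470, f(14)=-432338, f(15)=461894; answer 461894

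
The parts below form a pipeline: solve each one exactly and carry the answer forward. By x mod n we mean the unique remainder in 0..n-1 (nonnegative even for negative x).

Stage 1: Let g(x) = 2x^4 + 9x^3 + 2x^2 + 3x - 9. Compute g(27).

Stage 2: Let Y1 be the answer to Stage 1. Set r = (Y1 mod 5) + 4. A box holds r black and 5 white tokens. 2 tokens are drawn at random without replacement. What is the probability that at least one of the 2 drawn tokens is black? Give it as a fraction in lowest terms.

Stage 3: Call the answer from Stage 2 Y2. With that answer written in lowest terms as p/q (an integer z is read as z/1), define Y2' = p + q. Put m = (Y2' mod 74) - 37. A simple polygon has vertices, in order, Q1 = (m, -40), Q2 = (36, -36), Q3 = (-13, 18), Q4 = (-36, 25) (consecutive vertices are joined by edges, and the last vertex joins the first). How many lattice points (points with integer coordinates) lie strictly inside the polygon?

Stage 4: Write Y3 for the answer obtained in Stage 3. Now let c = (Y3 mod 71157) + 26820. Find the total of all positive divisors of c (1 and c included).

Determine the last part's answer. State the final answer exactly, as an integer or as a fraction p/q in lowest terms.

36552

Stage 1: 2*(27)^4 + 9*(27)^3 + 2*(27)^2 + 3*(27)^1 - 9 = (1062882) + (177147) + (1458) + (81) + (-9) = 1241559; answer 1241559
Stage 2: Y1 = 1241559; r = 8; total draws C(13,2) = 78; complement C(5,2) = 10; favorable 78 - 10 = 68; P = 34/39; answer 34/39
Stage 3: Y2 = 34/39; threaded value p + q = 73; m = 36; cross terms: (36*-36 - 36*-40)=144, (36*18 - -13*-36)=180, (-13*25 - -36*18)=323, (-36*-40 - 36*25)=540; twice the area = |1187| = 1187; area = 1187/2; boundary points = 4 + 1 + 1 + 1 = 7; strictly interior points = area - boundary/2 + 1 = 591; answer 591
Stage 4: Y3 = 591; c = 27411; 27411 = 3 * 9137; sigma = (1 + 3) * (1 + 9137) = 4 * 9138 = 36552; answer 36552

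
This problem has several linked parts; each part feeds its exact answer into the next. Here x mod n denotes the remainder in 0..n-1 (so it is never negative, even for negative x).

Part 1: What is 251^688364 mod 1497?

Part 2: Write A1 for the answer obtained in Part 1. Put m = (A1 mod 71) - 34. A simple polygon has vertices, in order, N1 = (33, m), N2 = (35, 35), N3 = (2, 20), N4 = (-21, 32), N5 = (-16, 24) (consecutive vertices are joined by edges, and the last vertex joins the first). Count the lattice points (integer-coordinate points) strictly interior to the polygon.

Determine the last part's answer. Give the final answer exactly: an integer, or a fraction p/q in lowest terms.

1250

Part 1: squarings mod 1497: 251^1=251, 251^2=127, 251^4=1159, 251^8=472, 251^16=1228, 251^32=505, 251^64=535, 251^128=298, 251^256=481, 251^512=823, 251^1024=685, 251^2048=664, 251^4096=778, 251^8192=496, 251^16384=508, 251^32768=580, 251^65536=1072, 251^131072=985, 251^262144=169, 251^524288=118; 251^688364 = 251^4 * 251^8 * 251^32 * 251^64 * 251^128 * 251^32768 * 251^131072 * 251^524288 = 298 (mod 1497); answer 298
Part 2: A1 = 298; m = -20; cross terms: (33*35 - 35*-20)=1855, (35*20 - 2*35)=630, (2*32 - -21*20)=484, (-21*24 - -16*32)=8, (-16*-20 - 33*24)=-472; twice the area = |2505| = 2505; area = 2505/2; boundary points = 1 + 3 + 1 + 1 + 1 = 7; strictly interior points = area - boundary/2 + 1 = 1250; answer 1250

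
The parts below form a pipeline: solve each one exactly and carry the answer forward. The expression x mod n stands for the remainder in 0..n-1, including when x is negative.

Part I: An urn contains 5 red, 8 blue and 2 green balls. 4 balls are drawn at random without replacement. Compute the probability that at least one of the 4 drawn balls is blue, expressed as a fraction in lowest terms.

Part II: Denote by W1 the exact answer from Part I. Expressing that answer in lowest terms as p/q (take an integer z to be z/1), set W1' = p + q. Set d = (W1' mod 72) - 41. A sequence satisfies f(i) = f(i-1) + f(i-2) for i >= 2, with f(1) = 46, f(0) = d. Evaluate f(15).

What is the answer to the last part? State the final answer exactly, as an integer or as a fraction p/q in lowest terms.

14488

Part I: total draws C(15,4) = 1365; complement C(7,4) = 35; favorable 1365 - 35 = 1330; P = 38/39; answer 38/39
Part II: W1 = 38/39; threaded value p + q = 77; d = -36; f(2) = 1*(46) + 1*(-36) = 10; iterating: f(2)=10, f(3)=56, f(4)=66, f(5)=122, f(6)=188, f(7)=310, f(8)=498, f(9)=808, f(10)=1306, f(11)=2114, f(12)=3420, f(13)=5534, f(14)=8954, f(15)=14488; answer 14488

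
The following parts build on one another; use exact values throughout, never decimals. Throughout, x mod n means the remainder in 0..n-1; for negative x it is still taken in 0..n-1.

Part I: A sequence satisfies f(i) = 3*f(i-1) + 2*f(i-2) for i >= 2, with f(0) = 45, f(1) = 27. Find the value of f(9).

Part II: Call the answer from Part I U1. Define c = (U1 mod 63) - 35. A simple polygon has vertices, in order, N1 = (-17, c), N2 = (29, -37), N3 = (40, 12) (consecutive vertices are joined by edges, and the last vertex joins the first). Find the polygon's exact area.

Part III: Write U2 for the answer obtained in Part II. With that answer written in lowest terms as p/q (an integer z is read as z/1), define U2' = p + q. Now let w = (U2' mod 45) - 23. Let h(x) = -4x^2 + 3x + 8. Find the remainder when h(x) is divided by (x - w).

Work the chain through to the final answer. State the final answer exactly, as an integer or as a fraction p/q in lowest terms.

Part I: f(2) = 3*(27) + 2*(45) = 171; iterating: f(2)=171, f(3)=567, f(4)=2043, f(5)=7263, f(6)=25875, f(7)=92151, f(8)=328203, f(9)=1168911; answer 1168911
Part II: U1 = 1168911; c = -26; cross terms: (-17*-37 - 29*-26)=1383, (29*12 - 40*-37)=1828, (40*-26 - -17*12)=-836; twice the area = |2375| = 2375; area = 2375/2; answer 2375/2
Part III: U2 = 2375/2; threaded value p + q = 2377; w = 14; remainder = value at the root: -4*(14)^2 + 3*(14)^1 + 8 = (-784) + (42) + (8) = -734; answer -734

-734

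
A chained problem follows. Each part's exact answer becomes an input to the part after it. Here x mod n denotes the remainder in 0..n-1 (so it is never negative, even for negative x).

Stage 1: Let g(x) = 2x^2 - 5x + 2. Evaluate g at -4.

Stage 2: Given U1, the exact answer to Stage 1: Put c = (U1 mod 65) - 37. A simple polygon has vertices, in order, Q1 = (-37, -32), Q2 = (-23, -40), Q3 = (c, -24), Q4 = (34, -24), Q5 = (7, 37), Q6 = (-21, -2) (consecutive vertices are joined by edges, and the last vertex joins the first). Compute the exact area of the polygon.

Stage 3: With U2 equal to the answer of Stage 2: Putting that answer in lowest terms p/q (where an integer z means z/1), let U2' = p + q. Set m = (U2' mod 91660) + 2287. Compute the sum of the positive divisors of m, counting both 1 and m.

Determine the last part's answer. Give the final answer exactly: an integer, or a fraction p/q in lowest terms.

Stage 1: 2*(-4)^2 - 5*(-4)^1 + 2 = (32) + (20) + (2) = 54; answer 54
Stage 2: U1 = 54; c = 17; cross terms: (-37*-40 - -23*-32)=744, (-23*-24 - 17*-40)=1232, (17*-24 - 34*-24)=408, (34*37 - 7*-24)=1426, (7*-2 - -21*37)=763, (-21*-32 - -37*-2)=598; twice the area = |5171| = 5171; area = 5171/2; answer 5171/2
Stage 3: U2 = 5171/2; threaded value p + q = 5173; m = 7460; 7460 = 2^2 * 5 * 373; sigma = (1 + 2 + 4) * (1 + 5) * (1 + 373) = 7 * 6 * 374 = 15708; answer 15708

15708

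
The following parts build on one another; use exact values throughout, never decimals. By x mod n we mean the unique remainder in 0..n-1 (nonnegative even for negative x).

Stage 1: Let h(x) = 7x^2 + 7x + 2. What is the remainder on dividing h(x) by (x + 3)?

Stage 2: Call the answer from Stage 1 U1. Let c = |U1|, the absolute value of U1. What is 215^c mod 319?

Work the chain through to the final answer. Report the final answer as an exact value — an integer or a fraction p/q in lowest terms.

Stage 1: remainder = value at the root: 7*(-3)^2 + 7*(-3)^1 + 2 = (63) + (-21) + (2) = 44; answer 44
Stage 2: U1 = 44; c = 44; squarings mod 319: 215^1=215, 215^2=289, 215^4=262, 215^8=59, 215^16=291, 215^32=146; 215^44 = 215^4 * 215^8 * 215^32 = 262 (mod 319); answer 262

262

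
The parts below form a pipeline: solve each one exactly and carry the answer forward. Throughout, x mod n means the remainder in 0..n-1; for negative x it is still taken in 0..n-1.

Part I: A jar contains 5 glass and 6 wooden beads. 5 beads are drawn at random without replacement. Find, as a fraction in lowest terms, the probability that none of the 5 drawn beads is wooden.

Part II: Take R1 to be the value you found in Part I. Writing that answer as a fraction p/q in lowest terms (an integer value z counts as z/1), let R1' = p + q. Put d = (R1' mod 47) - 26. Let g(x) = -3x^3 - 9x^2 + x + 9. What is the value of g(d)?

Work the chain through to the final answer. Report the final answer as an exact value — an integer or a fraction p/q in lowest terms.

-9973

Part I: total draws C(11,5) = 462; favorable C(5,5) = 1; P = 1/462; answer 1/462
Part II: R1 = 1/462; threaded value p + q = 463; d = 14; -3*(14)^3 - 9*(14)^2 + 1*(14)^1 + 9 = (-8232) + (-1764) + (14) + (9) = -9973; answer -9973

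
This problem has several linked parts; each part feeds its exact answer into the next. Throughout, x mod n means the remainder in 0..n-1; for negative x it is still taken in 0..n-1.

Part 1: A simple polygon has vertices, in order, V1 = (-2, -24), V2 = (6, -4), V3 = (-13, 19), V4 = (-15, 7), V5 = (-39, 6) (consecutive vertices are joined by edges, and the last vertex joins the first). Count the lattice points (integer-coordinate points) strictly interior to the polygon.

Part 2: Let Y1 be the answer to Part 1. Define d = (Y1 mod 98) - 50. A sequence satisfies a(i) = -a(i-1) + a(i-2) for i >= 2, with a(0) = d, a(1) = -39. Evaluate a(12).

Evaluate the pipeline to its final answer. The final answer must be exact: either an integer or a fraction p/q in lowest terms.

Part 1: cross terms: (-2*-4 - 6*-24)=152, (6*19 - -13*-4)=62, (-13*7 - -15*19)=194, (-15*6 - -39*7)=183, (-39*-24 - -2*6)=948; twice the area = |1539| = 1539; area = 1539/2; boundary points = 4 + 1 + 2 + 1 + 1 = 9; strictly interior points = area - boundary/2 + 1 = 766; answer 766
Part 2: Y1 = 766; d = 30; a(2) = -1*(-39) + 1*(30) = 69; iterating: a(2)=69, a(3)=-108, a(4)=177, a(5)=-285, a(6)=462, a(7)=-747, a(8)=1209, a(9)=-1956, a(10)=3165, a(11)=-5121, a(12)=8286; answer 8286

8286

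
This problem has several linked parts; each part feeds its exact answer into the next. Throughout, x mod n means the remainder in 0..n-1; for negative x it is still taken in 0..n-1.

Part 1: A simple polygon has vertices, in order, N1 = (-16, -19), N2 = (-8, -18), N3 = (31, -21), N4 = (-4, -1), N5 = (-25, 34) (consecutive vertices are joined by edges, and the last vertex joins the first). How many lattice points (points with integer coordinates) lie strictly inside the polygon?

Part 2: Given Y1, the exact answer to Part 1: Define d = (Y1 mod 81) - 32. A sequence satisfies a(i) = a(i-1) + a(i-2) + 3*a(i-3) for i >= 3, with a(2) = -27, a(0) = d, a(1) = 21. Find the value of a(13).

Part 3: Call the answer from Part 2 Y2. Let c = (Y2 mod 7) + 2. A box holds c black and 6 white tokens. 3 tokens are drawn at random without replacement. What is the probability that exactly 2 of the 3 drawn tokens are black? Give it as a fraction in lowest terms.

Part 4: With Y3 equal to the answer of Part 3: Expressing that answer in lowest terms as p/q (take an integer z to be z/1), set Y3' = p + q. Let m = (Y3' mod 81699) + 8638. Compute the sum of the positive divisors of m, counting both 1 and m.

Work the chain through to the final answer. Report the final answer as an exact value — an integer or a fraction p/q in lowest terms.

22848

Part 1: cross terms: (-16*-18 - -8*-19)=136, (-8*-21 - 31*-18)=726, (31*-1 - -4*-21)=-115, (-4*34 - -25*-1)=-161, (-25*-19 - -16*34)=1019; twice the area = |1605| = 1605; area = 1605/2; boundary points = 1 + 3 + 5 + 7 + 1 = 17; strictly interior points = area - boundary/2 + 1 = 795; answer 795
Part 2: Y1 = 795; d = 34; a(3) = 1*(-27) + 1*(21) + 3*(34) = 96; iterating: a(3)=96, a(4)=132, a(5)=147, a(6)=567, a(7)=1110, a(8)=2118, a(9)=4929, a(10)=10377, a(11)=21660, a(12)=46824, a(13)=99615; answer 99615
Part 3: Y2 = 99615; c = 7; total draws C(13,3) = 286; favorable C(7,2)*C(6,1) = 126; P = 63/143; answer 63/143
Part 4: Y3 = 63/143; threaded value p + q = 206; m = 8844; 8844 = 2^2 * 3 * 11 * 67; sigma = (1 + 2 + 4) * (1 + 3) * (1 + 11) * (1 + 67) = 7 * 4 * 12 * 68 = 22848; answer 22848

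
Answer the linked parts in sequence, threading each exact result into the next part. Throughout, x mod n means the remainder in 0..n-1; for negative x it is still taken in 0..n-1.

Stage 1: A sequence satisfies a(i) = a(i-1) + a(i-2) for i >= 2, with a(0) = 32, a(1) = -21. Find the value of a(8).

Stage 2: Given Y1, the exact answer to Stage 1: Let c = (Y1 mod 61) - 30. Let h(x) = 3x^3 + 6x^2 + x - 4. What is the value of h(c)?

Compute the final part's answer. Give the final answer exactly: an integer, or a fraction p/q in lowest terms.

866

Stage 1: a(2) = 1*(-21) + 1*(32) = 11; iterating: a(2)=11, a(3)=-10, a(4)=1, a(5)=-9, a(6)=-8, a(7)=-17, a(8)=-25; answer -25
Stage 2: Y1 = -25; c = 6; 3*(6)^3 + 6*(6)^2 + 1*(6)^1 - 4 = (648) + (216) + (6) + (-4) = 866; answer 866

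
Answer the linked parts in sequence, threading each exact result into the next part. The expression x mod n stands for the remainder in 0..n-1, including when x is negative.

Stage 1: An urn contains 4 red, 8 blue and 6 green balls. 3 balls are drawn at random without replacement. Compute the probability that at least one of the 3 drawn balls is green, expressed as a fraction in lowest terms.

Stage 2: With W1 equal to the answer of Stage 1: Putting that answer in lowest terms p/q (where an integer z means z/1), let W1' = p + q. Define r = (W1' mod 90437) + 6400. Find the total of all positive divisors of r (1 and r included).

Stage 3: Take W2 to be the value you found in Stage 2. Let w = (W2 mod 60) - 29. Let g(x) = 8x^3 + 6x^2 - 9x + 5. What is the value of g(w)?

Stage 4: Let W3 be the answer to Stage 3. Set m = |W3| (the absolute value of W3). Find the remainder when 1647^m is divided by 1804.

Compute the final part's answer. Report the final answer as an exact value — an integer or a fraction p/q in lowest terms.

1677

Stage 1: total draws C(18,3) = 816; complement C(12,3) = 220; favorable 816 - 220 = 596; P = 149/204; answer 149/204
Stage 2: W1 = 149/204; threaded value p + q = 353; r = 6753; 6753 = 3 * 2251; sigma = (1 + 3) * (1 + 2251) = 4 * 2252 = 9008; answer 9008
Stage 3: W2 = 9008; w = -21; 8*(-21)^3 + 6*(-21)^2 - 9*(-21)^1 + 5 = (-74088) + (2646) + (189) + (5) = -71248; answer -71248
Stage 4: W3 = -71248; m = 71248; squarings mod 1804: 1647^1=1647, 1647^2=1197, 1647^4=433, 1647^8=1677, 1647^16=1697, 1647^32=625, 1647^64=961, 1647^128=1677, 1647^256=1697, 1647^512=625, 1647^1024=961, 1647^2048=1677, 1647^4096=1697, 1647^8192=625, 1647^16384=961, 1647^32768=1677, 1647^65536=1697; 1647^71248 = 1647^16 * 1647^64 * 1647^512 * 1647^1024 * 1647^4096 * 1647^65536 = 1677 (mod 1804); answer 1677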